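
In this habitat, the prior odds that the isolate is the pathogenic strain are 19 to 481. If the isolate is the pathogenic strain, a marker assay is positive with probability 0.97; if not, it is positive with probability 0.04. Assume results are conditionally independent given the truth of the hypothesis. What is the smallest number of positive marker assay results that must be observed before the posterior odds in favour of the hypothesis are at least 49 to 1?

Prior odds = 19/481.
Likelihood ratio of a positive = 0.97/0.04 = 24.25.
Target odds = 49.
Require 24.25ⁿ ≥ 49 ÷ (19/481) = 23569/19.
24.25² = 588.0625 falls short of 23569/19 but 24.25³ = 912673/64 reaches it, so n = 3.

3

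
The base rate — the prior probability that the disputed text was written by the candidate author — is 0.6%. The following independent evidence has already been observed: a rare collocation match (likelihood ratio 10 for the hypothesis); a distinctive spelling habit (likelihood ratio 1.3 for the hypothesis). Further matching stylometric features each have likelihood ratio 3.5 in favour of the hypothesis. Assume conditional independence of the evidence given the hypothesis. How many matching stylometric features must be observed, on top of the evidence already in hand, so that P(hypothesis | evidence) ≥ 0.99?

6

Prior odds = 0.006/0.994 = 3/497.
Combined Bayes factor of the evidence already in hand = 10 × 1.3 = 13.
Odds after that evidence = (3/497) × 13 = 39/497.
Target odds = 0.99/0.01 = 99.
Need 3.5ⁿ ≥ 99 ÷ (39/497) = 16401/13.
3.5⁵ = 525.21875 falls short of 16401/13 but 3.5⁶ = 1838.265625 reaches it, so n = 6.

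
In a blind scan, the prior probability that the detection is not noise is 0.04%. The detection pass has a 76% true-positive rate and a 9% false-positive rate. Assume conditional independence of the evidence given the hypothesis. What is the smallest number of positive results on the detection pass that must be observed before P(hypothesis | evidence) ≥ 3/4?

5

Prior odds = 0.0004/0.9996 = 1/2499.
Likelihood ratio of a positive result = 0.76/0.09 = 76/9.
Target odds: 0.75 ÷ 0.25 = 3.
Require (76/9)ⁿ ≥ 3 ÷ (1/2499) = 7497.
(76/9)⁴ = 33362176/6561 falls short of 7497 but (76/9)⁵ ≈42939.3 reaches it, so n = 5.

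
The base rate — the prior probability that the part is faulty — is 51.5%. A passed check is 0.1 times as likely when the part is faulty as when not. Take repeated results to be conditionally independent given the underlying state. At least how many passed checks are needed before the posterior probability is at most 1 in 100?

3

Prior odds: 0.515 ÷ 0.485 = 103/97.
Likelihood ratio per passed check = 0.1.
Target posterior odds = 0.01/0.99 = 1/99.
Need (103/97) × 0.1ⁿ ≤ 1/99, i.e. 0.1ⁿ ≤ 97/10197.
0.1² = 0.01 is still above 97/10197 but 0.1³ = 0.001 is at or below it, so n = 3.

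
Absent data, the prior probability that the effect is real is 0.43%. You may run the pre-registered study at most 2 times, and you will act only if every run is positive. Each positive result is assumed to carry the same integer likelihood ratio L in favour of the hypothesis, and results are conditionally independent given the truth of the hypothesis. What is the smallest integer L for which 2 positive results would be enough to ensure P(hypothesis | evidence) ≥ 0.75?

27

Prior odds = 0.0043/0.9957 = 43/9957.
Target odds = 0.75/0.25 = 3.
Need L² ≥ 3 ÷ (43/9957) = 29871/43.
26² = 676 < 29871/43 ≤ 729 = 27², so L = 27.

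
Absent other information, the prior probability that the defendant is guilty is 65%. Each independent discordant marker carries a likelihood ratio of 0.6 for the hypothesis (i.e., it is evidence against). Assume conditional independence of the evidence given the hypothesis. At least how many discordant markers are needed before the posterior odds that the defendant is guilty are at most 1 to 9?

6

Prior odds: 0.65 ÷ 0.35 = 13/7.
Likelihood ratio per discordant marker = 0.6.
Target odds = 1/9.
Need (13/7) × 0.6ⁿ ≤ 1/9, i.e. 0.6ⁿ ≤ 7/117.
0.6⁵ = 0.07776 is still above 7/117 but 0.6⁶ = 729/15625 is at or below it, so n = 6.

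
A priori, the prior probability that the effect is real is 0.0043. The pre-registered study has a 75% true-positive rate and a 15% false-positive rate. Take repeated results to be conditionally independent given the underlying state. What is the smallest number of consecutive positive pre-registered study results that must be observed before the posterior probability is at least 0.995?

Prior odds = 0.0043/0.9957 = 43/9957.
Likelihood ratio of a positive result = 0.75/0.15 = 5.
Target odds: 0.995 ÷ 0.005 = 199.
Require 5ⁿ ≥ 199 ÷ (43/9957) = 1981443/43.
5⁶ = 15625 falls short of 1981443/43 but 5⁷ = 78125 reaches it, so n = 7.

7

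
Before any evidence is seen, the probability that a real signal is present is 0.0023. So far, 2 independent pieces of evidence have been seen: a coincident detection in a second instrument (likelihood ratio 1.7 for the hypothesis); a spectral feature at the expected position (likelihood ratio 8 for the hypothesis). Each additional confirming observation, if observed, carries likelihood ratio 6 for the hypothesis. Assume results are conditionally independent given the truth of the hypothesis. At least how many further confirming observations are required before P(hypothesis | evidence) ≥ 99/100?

5

Prior odds = 0.0023/0.9977 = 23/9977.
Combined Bayes factor of the evidence already in hand = 1.7 × 8 = 13.6.
Odds after that evidence = (23/9977) × 13.6 = 1564/49885.
Target odds = 0.99/0.01 = 99.
Need 6ⁿ ≥ 99 ÷ (1564/49885) = 4938615/1564.
6⁴ = 1296 falls short of 4938615/1564 but 6⁵ = 7776 reaches it, so n = 5.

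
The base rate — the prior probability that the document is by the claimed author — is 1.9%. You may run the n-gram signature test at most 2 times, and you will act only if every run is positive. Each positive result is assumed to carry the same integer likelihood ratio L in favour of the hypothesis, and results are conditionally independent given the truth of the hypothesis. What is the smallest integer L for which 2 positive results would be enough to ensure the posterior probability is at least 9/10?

Prior odds = 0.019/0.981 = 19/981.
Target odds = 0.9/0.1 = 9.
Need L² ≥ 9 ÷ (19/981) = 8829/19.
21² = 441 < 8829/19 ≤ 484 = 22², so L = 22.

22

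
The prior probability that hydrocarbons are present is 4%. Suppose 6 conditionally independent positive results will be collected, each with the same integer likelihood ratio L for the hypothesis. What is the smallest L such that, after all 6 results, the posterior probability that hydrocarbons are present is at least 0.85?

Prior odds = 0.04/0.96 = 1/24.
Target odds = 0.85/0.15 = 17/3.
Need L⁶ ≥ 17/3 ÷ (1/24) = 136.
2⁶ = 64 < 136 ≤ 729 = 3⁶, so L = 3.

3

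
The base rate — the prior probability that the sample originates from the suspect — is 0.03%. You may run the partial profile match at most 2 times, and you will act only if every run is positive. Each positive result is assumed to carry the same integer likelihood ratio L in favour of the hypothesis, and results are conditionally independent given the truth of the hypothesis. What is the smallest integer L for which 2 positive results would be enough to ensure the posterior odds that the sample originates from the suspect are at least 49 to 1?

405

Prior odds = 0.0003/0.9997 = 3/9997.
Target odds = 49.
Need L² ≥ 49 ÷ (3/9997) = 489853/3.
404² = 163216 < 489853/3 ≤ 164025 = 405², so L = 405.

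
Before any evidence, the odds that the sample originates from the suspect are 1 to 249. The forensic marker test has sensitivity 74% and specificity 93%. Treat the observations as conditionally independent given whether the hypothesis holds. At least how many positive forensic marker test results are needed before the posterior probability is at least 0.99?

Prior odds = 1/249.
False-positive rate = 1 − 0.93 = 0.07; likelihood ratio of a positive = 0.74/0.07 = 74/7.
Target posterior odds = 0.99/0.01 = 99.
Need (1/249) × (74/7)ⁿ ≥ 99, i.e. (74/7)ⁿ ≥ 24651.
(74/7)⁴ = 29986576/2401 falls short of 24651 but (74/7)⁵ ≈132029 reaches it, so n = 5.

5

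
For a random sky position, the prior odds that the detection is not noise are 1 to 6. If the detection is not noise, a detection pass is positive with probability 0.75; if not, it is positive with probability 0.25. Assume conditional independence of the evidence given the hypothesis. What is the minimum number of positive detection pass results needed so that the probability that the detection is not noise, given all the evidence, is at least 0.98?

6

Prior odds = 1/6.
Likelihood ratio of a positive = 0.75/0.25 = 3.
Target odds: 0.98 ÷ 0.02 = 49.
Require 3ⁿ ≥ 49 ÷ (1/6) = 294.
3⁵ = 243 falls short of 294 but 3⁶ = 729 reaches it, so n = 6.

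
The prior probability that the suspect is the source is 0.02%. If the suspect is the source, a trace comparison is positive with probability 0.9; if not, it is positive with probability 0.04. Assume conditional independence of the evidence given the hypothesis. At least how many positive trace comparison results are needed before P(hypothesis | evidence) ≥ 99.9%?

Prior odds = 0.0002/0.9998 = 1/4999.
Likelihood ratio of a positive = 0.9/0.04 = 22.5.
Target odds: 0.999 ÷ 0.001 = 999.
Require 22.5ⁿ ≥ 999 ÷ (1/4999) = 4994001.
22.5⁴ = 256289.0625 falls short of 4994001 but 22.5⁵ = 184528125/32 reaches it, so n = 5.

5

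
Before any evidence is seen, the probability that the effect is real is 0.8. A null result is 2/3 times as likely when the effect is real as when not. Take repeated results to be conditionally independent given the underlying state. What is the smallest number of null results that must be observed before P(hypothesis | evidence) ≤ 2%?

Prior odds: 0.8 ÷ 0.2 = 4.
Likelihood ratio per null result = 2/3.
Target posterior odds = 0.02/0.98 = 1/49.
Need 4 × (2/3)ⁿ ≤ 1/49, i.e. (2/3)ⁿ ≤ 1/196.
(2/3)¹³ = 8192/1594323 is still above 1/196 but (2/3)¹⁴ = 16384/4782969 is at or below it, so n = 14.

14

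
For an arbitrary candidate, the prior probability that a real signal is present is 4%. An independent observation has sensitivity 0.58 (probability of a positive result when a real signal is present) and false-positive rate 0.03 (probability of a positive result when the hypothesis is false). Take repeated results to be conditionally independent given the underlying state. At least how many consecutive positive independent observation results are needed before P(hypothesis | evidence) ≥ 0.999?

Prior odds = 0.04/0.96 = 1/24.
Likelihood ratio of a positive result = 0.58/0.03 = 58/3.
Target odds: 0.999 ÷ 0.001 = 999.
Require (58/3)ⁿ ≥ 999 ÷ (1/24) = 23976.
(58/3)³ = 195112/27 falls short of 23976 but (58/3)⁴ = 11316496/81 reaches it, so n = 4.

4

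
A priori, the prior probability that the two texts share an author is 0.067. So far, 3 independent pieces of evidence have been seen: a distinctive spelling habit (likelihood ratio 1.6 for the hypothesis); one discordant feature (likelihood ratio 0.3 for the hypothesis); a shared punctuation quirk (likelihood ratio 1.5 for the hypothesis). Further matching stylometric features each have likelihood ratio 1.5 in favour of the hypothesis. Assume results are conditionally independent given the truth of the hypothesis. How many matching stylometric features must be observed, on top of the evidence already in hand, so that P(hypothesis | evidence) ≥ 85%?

12

Prior odds = 0.067/0.933 = 67/933.
Combined Bayes factor of the evidence already in hand = 1.6 × 0.3 × 1.5 = 0.72.
Odds after that evidence = (67/933) × 0.72 = 402/7775.
Target odds = 0.85/0.15 = 17/3.
Need 1.5ⁿ ≥ 17/3 ÷ (402/7775) = 132175/1206.
1.5¹¹ = 177147/2048 falls short of 132175/1206 but 1.5¹² = 531441/4096 reaches it, so n = 12.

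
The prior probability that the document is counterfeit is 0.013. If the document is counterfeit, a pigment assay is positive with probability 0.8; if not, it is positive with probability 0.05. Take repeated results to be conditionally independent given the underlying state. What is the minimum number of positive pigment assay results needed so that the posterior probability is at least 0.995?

4

Prior odds: 0.013 ÷ 0.987 = 13/987.
Likelihood ratio of a positive = 0.8/0.05 = 16.
Target posterior odds = 0.995/0.005 = 199.
Need (13/987) × 16ⁿ ≥ 199, i.e. 16ⁿ ≥ 196413/13.
16³ = 4096 falls short of 196413/13 but 16⁴ = 65536 reaches it, so n = 4.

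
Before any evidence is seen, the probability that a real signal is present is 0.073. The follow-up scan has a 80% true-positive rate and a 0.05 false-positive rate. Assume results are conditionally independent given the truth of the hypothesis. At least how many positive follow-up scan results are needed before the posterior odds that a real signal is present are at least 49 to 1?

Prior odds = 0.073/0.927 = 73/927.
Likelihood ratio of a positive result = 0.8/0.05 = 16.
Target odds = 49.
Need (73/927) × 16ⁿ ≥ 49, i.e. 16ⁿ ≥ 45423/73.
16² = 256 falls short of 45423/73 but 16³ = 4096 reaches it, so n = 3.

3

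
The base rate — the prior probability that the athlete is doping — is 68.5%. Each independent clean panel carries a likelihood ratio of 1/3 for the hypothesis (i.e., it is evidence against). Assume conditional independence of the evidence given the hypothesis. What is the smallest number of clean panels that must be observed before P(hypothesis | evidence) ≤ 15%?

Prior odds = 0.685/0.315 = 137/63.
Likelihood ratio per clean panel = 1/3.
Target odds: 0.15 ÷ 0.85 = 3/17.
Need (137/63) × (1/3)ⁿ ≤ 3/17, i.e. (1/3)ⁿ ≤ 189/2329.
(1/3)² = 1/9 is still above 189/2329 but (1/3)³ = 1/27 is at or below it, so n = 3.

3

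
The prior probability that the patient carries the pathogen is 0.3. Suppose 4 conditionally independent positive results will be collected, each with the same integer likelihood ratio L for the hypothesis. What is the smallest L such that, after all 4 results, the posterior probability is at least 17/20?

2

Prior odds = 0.3/0.7 = 3/7.
Target odds = 0.85/0.15 = 17/3.
Need L⁴ ≥ 17/3 ÷ (3/7) = 119/9.
1⁴ = 1 < 119/9 ≤ 16 = 2⁴, so L = 2.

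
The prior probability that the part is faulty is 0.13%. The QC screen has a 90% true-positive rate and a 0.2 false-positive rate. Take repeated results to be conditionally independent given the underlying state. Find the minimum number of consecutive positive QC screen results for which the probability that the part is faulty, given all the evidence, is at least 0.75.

6

Prior odds = 0.0013/0.9987 = 13/9987.
Likelihood ratio of a positive result = 0.9/0.2 = 4.5.
Target posterior odds = 0.75/0.25 = 3.
Need (13/9987) × 4.5ⁿ ≥ 3, i.e. 4.5ⁿ ≥ 29961/13.
4.5⁵ = 1845.28125 falls short of 29961/13 but 4.5⁶ = 8303.765625 reaches it, so n = 6.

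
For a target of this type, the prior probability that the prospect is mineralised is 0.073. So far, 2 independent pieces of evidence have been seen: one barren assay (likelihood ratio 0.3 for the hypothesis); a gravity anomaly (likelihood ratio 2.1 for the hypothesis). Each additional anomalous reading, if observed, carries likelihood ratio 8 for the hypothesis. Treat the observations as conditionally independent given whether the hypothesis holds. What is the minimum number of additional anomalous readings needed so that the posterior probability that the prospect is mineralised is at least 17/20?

3

Prior odds = 0.073/0.927 = 73/927.
Combined Bayes factor of the evidence already in hand = 0.3 × 2.1 = 0.63.
Odds after that evidence = (73/927) × 0.63 = 511/10300.
Target odds = 0.85/0.15 = 17/3.
Need 8ⁿ ≥ 17/3 ÷ (511/10300) = 175100/1533.
8² = 64 falls short of 175100/1533 but 8³ = 512 reaches it, so n = 3.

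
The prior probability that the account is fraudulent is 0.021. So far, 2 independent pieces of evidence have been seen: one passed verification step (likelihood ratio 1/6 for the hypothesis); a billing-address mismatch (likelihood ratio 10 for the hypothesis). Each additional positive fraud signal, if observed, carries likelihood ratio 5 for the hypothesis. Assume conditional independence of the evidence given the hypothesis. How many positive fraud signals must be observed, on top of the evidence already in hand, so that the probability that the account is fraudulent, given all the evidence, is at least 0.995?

Prior odds = 0.021/0.979 = 21/979.
Combined Bayes factor of the evidence already in hand = (1/6) × 10 = 5/3.
Odds after that evidence = (21/979) × 5/3 = 35/979.
Target odds = 0.995/0.005 = 199.
Need 5ⁿ ≥ 199 ÷ (35/979) = 194821/35.
5⁵ = 3125 falls short of 194821/35 but 5⁶ = 15625 reaches it, so n = 6.

6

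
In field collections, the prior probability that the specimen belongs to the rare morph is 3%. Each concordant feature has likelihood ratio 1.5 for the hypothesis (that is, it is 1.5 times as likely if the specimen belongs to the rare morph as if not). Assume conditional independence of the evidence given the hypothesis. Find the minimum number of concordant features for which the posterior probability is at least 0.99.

Prior odds: 0.03 ÷ 0.97 = 3/97.
Likelihood ratio per concordant feature = 1.5.
Target odds: 0.99 ÷ 0.01 = 99.
Require 1.5ⁿ ≥ 99 ÷ (3/97) = 3201.
1.5¹⁹ ≈2216.84 falls short of 3201 but 1.5²⁰ ≈3325.26 reaches it, so n = 20.

20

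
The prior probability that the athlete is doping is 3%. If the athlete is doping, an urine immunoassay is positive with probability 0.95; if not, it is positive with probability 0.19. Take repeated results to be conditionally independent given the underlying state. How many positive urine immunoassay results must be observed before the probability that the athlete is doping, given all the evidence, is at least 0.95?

4

Prior odds = 0.03/0.97 = 3/97.
Likelihood ratio of a positive = 0.95/0.19 = 5.
Target odds: 0.95 ÷ 0.05 = 19.
Require 5ⁿ ≥ 19 ÷ (3/97) = 1843/3.
5³ = 125 falls short of 1843/3 but 5⁴ = 625 reaches it, so n = 4.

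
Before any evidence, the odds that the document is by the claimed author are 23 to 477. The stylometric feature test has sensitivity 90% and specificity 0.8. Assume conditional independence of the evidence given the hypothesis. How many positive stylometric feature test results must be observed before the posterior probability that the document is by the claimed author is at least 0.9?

Prior odds = 23/477.
False-positive rate = 1 − 0.8 = 0.2; likelihood ratio of a positive = 0.9/0.2 = 4.5.
Target odds: 0.9 ÷ 0.1 = 9.
Require 4.5ⁿ ≥ 9 ÷ (23/477) = 4293/23.
4.5³ = 91.125 falls short of 4293/23 but 4.5⁴ = 410.0625 reaches it, so n = 4.

4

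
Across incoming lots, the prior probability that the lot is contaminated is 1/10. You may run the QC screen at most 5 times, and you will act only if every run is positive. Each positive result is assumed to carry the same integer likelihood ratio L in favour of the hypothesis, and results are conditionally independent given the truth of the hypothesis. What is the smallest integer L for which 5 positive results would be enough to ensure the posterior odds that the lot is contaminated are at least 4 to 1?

3

Prior odds = 0.1/0.9 = 1/9.
Target odds = 4.
Need L⁵ ≥ 4 ÷ (1/9) = 36.
2⁵ = 32 < 36 ≤ 243 = 3⁵, so L = 3.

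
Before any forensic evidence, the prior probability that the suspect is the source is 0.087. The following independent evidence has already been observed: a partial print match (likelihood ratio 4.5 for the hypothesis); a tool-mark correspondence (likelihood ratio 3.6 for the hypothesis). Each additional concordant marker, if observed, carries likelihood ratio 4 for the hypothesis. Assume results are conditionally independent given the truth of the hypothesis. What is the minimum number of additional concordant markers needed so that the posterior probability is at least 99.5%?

4

Prior odds = 0.087/0.913 = 87/913.
Combined Bayes factor of the evidence already in hand = 4.5 × 3.6 = 16.2.
Odds after that evidence = (87/913) × 16.2 = 7047/4565.
Target odds = 0.995/0.005 = 199.
Need 4ⁿ ≥ 199 ÷ (7047/4565) = 908435/7047.
4³ = 64 falls short of 908435/7047 but 4⁴ = 256 reaches it, so n = 4.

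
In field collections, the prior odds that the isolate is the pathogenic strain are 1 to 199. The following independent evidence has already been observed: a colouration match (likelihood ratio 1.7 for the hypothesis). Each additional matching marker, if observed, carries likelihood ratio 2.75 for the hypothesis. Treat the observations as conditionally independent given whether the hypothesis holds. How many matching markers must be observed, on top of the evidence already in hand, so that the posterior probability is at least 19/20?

8

Prior odds = 1/199.
Bayes factor of the evidence already in hand = 1.7.
Odds after that evidence = (1/199) × 1.7 = 17/1990.
Target odds = 0.95/0.05 = 19.
Need 2.75ⁿ ≥ 19 ÷ (17/1990) = 37810/17.
2.75⁷ = 19487171/16384 falls short of 37810/17 but 2.75⁸ = 214358881/65536 reaches it, so n = 8.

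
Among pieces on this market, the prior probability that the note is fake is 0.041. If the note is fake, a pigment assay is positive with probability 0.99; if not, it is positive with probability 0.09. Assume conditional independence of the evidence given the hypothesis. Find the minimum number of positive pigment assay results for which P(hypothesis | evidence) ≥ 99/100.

Prior odds = 0.041/0.959 = 41/959.
Likelihood ratio of a positive = 0.99/0.09 = 11.
Target odds: 0.99 ÷ 0.01 = 99.
Require 11ⁿ ≥ 99 ÷ (41/959) = 94941/41.
11³ = 1331 falls short of 94941/41 but 11⁴ = 14641 reaches it, so n = 4.

4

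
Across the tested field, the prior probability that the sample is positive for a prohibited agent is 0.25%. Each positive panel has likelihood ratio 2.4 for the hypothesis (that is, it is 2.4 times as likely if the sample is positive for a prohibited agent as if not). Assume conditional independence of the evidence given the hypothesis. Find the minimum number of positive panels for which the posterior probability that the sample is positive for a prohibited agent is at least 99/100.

13

Prior odds: 0.0025 ÷ 0.9975 = 1/399.
Likelihood ratio per positive panel = 2.4.
Target odds: 0.99 ÷ 0.01 = 99.
Need (1/399) × 2.4ⁿ ≥ 99, i.e. 2.4ⁿ ≥ 39501.
2.4¹² ≈36520.3 falls short of 39501 but 2.4¹³ ≈87648.8 reaches it, so n = 13.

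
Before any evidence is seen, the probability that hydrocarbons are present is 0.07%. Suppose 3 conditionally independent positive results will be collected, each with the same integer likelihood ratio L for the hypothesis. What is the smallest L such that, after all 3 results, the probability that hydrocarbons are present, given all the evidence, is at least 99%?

Prior odds = 0.0007/0.9993 = 7/9993.
Target odds = 0.99/0.01 = 99.
Need L³ ≥ 99 ÷ (7/9993) = 989307/7.
52³ = 140608 < 989307/7 ≤ 148877 = 53³, so L = 53.

53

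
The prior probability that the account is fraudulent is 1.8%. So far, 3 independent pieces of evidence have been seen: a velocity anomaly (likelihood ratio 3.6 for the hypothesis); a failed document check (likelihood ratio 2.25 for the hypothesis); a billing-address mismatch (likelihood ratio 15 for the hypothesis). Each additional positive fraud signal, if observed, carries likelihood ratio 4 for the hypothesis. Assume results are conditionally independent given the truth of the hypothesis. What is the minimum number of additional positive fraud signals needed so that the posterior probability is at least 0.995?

4

Prior odds = 0.018/0.982 = 9/491.
Combined Bayes factor of the evidence already in hand = 3.6 × 2.25 × 15 = 121.5.
Odds after that evidence = (9/491) × 121.5 = 2187/982.
Target odds = 0.995/0.005 = 199.
Need 4ⁿ ≥ 199 ÷ (2187/982) = 195418/2187.
4³ = 64 falls short of 195418/2187 but 4⁴ = 256 reaches it, so n = 4.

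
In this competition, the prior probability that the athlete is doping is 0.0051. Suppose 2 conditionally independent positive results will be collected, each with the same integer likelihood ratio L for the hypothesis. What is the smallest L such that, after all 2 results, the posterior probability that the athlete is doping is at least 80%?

Prior odds = 0.0051/0.9949 = 51/9949.
Target odds = 0.8/0.2 = 4.
Need L² ≥ 4 ÷ (51/9949) = 39796/51.
27² = 729 < 39796/51 ≤ 784 = 28², so L = 28.

28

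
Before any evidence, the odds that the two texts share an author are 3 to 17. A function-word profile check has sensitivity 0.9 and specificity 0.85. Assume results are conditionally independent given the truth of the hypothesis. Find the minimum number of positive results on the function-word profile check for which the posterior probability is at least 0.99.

4

Prior odds = 3/17.
False-positive rate = 1 − 0.85 = 0.15; likelihood ratio of a positive = 0.9/0.15 = 6.
Target posterior odds = 0.99/0.01 = 99.
Need (3/17) × 6ⁿ ≥ 99, i.e. 6ⁿ ≥ 561.
6³ = 216 falls short of 561 but 6⁴ = 1296 reaches it, so n = 4.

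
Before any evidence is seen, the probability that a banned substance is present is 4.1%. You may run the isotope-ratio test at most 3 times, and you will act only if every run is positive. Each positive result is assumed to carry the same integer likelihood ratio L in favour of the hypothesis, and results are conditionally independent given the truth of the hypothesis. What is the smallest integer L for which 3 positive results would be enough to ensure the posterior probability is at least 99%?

Prior odds = 0.041/0.959 = 41/959.
Target odds = 0.99/0.01 = 99.
Need L³ ≥ 99 ÷ (41/959) = 94941/41.
13³ = 2197 < 94941/41 ≤ 2744 = 14³, so L = 14.

14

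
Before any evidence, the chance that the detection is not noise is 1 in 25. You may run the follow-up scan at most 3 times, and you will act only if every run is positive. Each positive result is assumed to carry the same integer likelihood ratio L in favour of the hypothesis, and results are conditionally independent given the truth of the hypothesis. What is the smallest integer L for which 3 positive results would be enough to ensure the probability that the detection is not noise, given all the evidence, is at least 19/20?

8

Prior odds = 0.04/0.96 = 1/24.
Target odds = 0.95/0.05 = 19.
Need L³ ≥ 19 ÷ (1/24) = 456.
7³ = 343 < 456 ≤ 512 = 8³, so L = 8.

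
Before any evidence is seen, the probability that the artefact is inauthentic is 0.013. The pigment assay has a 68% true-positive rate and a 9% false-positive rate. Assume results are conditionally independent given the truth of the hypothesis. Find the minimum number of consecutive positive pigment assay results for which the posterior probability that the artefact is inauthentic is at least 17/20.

Prior odds = 0.013/0.987 = 13/987.
Likelihood ratio of a positive result = 0.68/0.09 = 68/9.
Target posterior odds = 0.85/0.15 = 17/3.
Need (13/987) × (68/9)ⁿ ≥ 17/3, i.e. (68/9)ⁿ ≥ 5593/13.
(68/9)² = 4624/81 falls short of 5593/13 but (68/9)³ = 314432/729 reaches it, so n = 3.

3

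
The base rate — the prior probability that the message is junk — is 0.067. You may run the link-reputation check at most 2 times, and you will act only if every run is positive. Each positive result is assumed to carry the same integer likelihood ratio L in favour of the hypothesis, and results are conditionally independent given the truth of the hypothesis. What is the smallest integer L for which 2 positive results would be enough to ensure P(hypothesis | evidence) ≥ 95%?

17

Prior odds = 0.067/0.933 = 67/933.
Target odds = 0.95/0.05 = 19.
Need L² ≥ 19 ÷ (67/933) = 17727/67.
16² = 256 < 17727/67 ≤ 289 = 17², so L = 17.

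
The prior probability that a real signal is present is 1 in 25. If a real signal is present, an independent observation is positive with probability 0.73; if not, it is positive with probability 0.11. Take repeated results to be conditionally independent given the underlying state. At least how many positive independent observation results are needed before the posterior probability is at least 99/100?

5

Prior odds = 0.04/0.96 = 1/24.
Likelihood ratio of a positive = 0.73/0.11 = 73/11.
Target posterior odds = 0.99/0.01 = 99.
Need (1/24) × (73/11)ⁿ ≥ 99, i.e. (73/11)ⁿ ≥ 2376.
(73/11)⁴ = 28398241/14641 falls short of 2376 but (73/11)⁵ ≈12872.1 reaches it, so n = 5.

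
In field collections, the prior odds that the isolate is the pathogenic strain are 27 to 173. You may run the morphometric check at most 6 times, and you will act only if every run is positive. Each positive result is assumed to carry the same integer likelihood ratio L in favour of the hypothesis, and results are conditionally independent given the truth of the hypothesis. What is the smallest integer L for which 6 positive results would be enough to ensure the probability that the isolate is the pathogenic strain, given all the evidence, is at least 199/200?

Prior odds = 27/173.
Target odds = 0.995/0.005 = 199.
Need L⁶ ≥ 199 ÷ (27/173) = 34427/27.
3⁶ = 729 < 34427/27 ≤ 4096 = 4⁶, so L = 4.

4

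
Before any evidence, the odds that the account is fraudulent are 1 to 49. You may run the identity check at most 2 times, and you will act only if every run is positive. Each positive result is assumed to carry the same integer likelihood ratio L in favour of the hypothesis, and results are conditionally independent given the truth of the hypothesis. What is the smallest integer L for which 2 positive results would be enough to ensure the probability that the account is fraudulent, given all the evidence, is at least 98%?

49

Prior odds = 1/49.
Target odds = 0.98/0.02 = 49.
Need L² ≥ 49 ÷ (1/49) = 2401.
48² = 2304 < 2401 ≤ 2401 = 49², so L = 49.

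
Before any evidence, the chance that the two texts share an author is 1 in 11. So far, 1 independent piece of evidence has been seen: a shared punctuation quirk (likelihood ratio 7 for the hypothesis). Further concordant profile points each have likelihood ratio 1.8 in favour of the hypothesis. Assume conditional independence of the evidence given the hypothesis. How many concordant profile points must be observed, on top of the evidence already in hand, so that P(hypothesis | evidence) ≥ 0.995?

10

Prior odds = (1/11)/(10/11) = 0.1.
Bayes factor of the evidence already in hand = 7.
Odds after that evidence = 0.1 × 7 = 0.7.
Target odds = 0.995/0.005 = 199.
Need 1.8ⁿ ≥ 199 ÷ 0.7 = 1990/7.
1.8⁹ = 387420489/1953125 falls short of 1990/7 but 1.8¹⁰ ≈357.047 reaches it, so n = 10.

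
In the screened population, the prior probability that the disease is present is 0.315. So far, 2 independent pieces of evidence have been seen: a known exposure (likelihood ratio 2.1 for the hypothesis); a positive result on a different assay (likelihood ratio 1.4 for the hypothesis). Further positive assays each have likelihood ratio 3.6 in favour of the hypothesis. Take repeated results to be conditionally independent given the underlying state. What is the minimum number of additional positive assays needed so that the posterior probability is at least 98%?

Prior odds = 0.315/0.685 = 63/137.
Combined Bayes factor of the evidence already in hand = 2.1 × 1.4 = 2.94.
Odds after that evidence = (63/137) × 2.94 = 9261/6850.
Target odds = 0.98/0.02 = 49.
Need 3.6ⁿ ≥ 49 ÷ (9261/6850) = 6850/189.
3.6² = 12.96 falls short of 6850/189 but 3.6³ = 46.656 reaches it, so n = 3.

3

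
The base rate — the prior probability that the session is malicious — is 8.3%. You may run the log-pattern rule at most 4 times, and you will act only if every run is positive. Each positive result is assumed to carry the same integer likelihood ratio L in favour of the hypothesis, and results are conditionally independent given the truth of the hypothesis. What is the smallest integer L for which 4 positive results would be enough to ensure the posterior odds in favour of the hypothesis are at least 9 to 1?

4

Prior odds = 0.083/0.917 = 83/917.
Target odds = 9.
Need L⁴ ≥ 9 ÷ (83/917) = 8253/83.
3⁴ = 81 < 8253/83 ≤ 256 = 4⁴, so L = 4.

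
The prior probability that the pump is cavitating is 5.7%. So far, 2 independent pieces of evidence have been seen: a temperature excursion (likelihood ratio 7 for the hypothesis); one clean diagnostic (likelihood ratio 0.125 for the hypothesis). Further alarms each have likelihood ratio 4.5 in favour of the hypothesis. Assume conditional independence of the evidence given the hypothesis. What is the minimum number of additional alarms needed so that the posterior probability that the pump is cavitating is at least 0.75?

Prior odds = 0.057/0.943 = 57/943.
Combined Bayes factor of the evidence already in hand = 7 × 0.125 = 0.875.
Odds after that evidence = (57/943) × 0.875 = 399/7544.
Target odds = 0.75/0.25 = 3.
Need 4.5ⁿ ≥ 3 ÷ (399/7544) = 7544/133.
4.5² = 20.25 falls short of 7544/133 but 4.5³ = 91.125 reaches it, so n = 3.

3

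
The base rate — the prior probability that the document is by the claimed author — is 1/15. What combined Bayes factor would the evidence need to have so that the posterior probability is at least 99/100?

1386

Prior odds = (1/15)/(14/15) = 1/14.
Target odds = 0.99/0.01 = 99.
Required Bayes factor = 99 ÷ (1/14) = 1386.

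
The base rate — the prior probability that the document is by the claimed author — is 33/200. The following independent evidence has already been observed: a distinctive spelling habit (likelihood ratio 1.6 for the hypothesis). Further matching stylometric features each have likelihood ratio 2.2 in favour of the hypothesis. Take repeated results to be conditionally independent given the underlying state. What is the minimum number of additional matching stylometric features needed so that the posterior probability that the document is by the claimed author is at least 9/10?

Prior odds = 0.165/0.835 = 33/167.
Bayes factor of the evidence already in hand = 1.6.
Odds after that evidence = (33/167) × 1.6 = 264/835.
Target odds = 0.9/0.1 = 9.
Need 2.2ⁿ ≥ 9 ÷ (264/835) = 2505/88.
2.2⁴ = 23.4256 falls short of 2505/88 but 2.2⁵ = 51.53632 reaches it, so n = 5.

5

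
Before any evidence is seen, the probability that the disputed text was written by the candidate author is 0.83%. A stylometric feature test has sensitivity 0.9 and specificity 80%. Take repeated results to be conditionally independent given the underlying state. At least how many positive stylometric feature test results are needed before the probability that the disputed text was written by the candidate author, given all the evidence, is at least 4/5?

Prior odds: 0.0083 ÷ 0.9917 = 83/9917.
False-positive rate = 1 − 0.8 = 0.2; likelihood ratio of a positive = 0.9/0.2 = 4.5.
Target posterior odds = 0.8/0.2 = 4.
Need (83/9917) × 4.5ⁿ ≥ 4, i.e. 4.5ⁿ ≥ 39668/83.
4.5⁴ = 410.0625 falls short of 39668/83 but 4.5⁵ = 1845.28125 reaches it, so n = 5.

5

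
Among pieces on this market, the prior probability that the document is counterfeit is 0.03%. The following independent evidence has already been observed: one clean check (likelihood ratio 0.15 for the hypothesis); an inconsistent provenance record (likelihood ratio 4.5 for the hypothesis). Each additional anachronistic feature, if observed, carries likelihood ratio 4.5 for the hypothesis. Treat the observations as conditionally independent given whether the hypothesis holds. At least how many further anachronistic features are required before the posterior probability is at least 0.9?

8

Prior odds = 0.0003/0.9997 = 3/9997.
Combined Bayes factor of the evidence already in hand = 0.15 × 4.5 = 0.675.
Odds after that evidence = (3/9997) × 0.675 = 81/399880.
Target odds = 0.9/0.1 = 9.
Need 4.5ⁿ ≥ 9 ÷ (81/399880) = 399880/9.
4.5⁷ = 4782969/128 falls short of 399880/9 but 4.5⁸ = 43046721/256 reaches it, so n = 8.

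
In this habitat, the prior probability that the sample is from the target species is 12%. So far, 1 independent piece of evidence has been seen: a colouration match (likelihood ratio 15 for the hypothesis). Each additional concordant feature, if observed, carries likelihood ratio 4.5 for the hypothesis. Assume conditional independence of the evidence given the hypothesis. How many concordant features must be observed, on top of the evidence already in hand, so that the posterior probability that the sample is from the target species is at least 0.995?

4

Prior odds = 0.12/0.88 = 3/22.
Bayes factor of the evidence already in hand = 15.
Odds after that evidence = (3/22) × 15 = 45/22.
Target odds = 0.995/0.005 = 199.
Need 4.5ⁿ ≥ 199 ÷ (45/22) = 4378/45.
4.5³ = 91.125 falls short of 4378/45 but 4.5⁴ = 410.0625 reaches it, so n = 4.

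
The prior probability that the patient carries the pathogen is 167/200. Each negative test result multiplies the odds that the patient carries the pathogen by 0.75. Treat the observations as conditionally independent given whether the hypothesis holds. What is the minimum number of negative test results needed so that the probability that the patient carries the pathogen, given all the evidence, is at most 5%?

Prior odds = 0.835/0.165 = 167/33.
Likelihood ratio per negative test result = 0.75.
Target odds: 0.05 ÷ 0.95 = 1/19.
Need (167/33) × 0.75ⁿ ≤ 1/19, i.e. 0.75ⁿ ≤ 33/3173.
0.75¹⁵ ≈0.0133635 is still above 33/3173 but 0.75¹⁶ ≈0.0100226 is at or below it, so n = 16.

16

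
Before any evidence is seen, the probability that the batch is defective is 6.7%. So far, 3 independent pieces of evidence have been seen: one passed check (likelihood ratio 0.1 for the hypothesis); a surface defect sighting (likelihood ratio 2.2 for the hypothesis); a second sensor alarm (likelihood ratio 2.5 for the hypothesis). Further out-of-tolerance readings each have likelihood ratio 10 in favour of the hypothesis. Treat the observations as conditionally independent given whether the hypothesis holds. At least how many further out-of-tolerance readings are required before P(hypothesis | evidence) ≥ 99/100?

Prior odds = 0.067/0.933 = 67/933.
Combined Bayes factor of the evidence already in hand = 0.1 × 2.2 × 2.5 = 0.55.
Odds after that evidence = (67/933) × 0.55 = 737/18660.
Target odds = 0.99/0.01 = 99.
Need 10ⁿ ≥ 99 ÷ (737/18660) = 167940/67.
10³ = 1000 falls short of 167940/67 but 10⁴ = 10000 reaches it, so n = 4.

4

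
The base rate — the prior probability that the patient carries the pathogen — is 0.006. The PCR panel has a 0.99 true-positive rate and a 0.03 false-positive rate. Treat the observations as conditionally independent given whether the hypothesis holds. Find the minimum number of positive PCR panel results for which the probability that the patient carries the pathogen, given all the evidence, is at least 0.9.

3

Prior odds: 0.006 ÷ 0.994 = 3/497.
Likelihood ratio of a positive result = 0.99/0.03 = 33.
Target odds: 0.9 ÷ 0.1 = 9.
Require 33ⁿ ≥ 9 ÷ (3/497) = 1491.
33² = 1089 falls short of 1491 but 33³ = 35937 reaches it, so n = 3.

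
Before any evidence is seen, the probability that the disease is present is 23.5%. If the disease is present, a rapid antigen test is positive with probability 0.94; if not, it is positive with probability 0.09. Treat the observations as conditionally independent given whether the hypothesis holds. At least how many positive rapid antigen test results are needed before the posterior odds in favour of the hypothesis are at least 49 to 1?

Prior odds: 0.235 ÷ 0.765 = 47/153.
Likelihood ratio of a positive = 0.94/0.09 = 94/9.
Target odds = 49.
Need (47/153) × (94/9)ⁿ ≥ 49, i.e. (94/9)ⁿ ≥ 7497/47.
(94/9)² = 8836/81 falls short of 7497/47 but (94/9)³ = 830584/729 reaches it, so n = 3.

3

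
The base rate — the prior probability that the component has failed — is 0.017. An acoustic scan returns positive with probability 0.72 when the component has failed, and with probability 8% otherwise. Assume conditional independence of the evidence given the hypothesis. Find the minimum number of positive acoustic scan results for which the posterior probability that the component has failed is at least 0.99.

Prior odds = 0.017/0.983 = 17/983.
Likelihood ratio of a positive result = 0.72/0.08 = 9.
Target odds: 0.99 ÷ 0.01 = 99.
Need (17/983) × 9ⁿ ≥ 99, i.e. 9ⁿ ≥ 97317/17.
9³ = 729 falls short of 97317/17 but 9⁴ = 6561 reaches it, so n = 4.

4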